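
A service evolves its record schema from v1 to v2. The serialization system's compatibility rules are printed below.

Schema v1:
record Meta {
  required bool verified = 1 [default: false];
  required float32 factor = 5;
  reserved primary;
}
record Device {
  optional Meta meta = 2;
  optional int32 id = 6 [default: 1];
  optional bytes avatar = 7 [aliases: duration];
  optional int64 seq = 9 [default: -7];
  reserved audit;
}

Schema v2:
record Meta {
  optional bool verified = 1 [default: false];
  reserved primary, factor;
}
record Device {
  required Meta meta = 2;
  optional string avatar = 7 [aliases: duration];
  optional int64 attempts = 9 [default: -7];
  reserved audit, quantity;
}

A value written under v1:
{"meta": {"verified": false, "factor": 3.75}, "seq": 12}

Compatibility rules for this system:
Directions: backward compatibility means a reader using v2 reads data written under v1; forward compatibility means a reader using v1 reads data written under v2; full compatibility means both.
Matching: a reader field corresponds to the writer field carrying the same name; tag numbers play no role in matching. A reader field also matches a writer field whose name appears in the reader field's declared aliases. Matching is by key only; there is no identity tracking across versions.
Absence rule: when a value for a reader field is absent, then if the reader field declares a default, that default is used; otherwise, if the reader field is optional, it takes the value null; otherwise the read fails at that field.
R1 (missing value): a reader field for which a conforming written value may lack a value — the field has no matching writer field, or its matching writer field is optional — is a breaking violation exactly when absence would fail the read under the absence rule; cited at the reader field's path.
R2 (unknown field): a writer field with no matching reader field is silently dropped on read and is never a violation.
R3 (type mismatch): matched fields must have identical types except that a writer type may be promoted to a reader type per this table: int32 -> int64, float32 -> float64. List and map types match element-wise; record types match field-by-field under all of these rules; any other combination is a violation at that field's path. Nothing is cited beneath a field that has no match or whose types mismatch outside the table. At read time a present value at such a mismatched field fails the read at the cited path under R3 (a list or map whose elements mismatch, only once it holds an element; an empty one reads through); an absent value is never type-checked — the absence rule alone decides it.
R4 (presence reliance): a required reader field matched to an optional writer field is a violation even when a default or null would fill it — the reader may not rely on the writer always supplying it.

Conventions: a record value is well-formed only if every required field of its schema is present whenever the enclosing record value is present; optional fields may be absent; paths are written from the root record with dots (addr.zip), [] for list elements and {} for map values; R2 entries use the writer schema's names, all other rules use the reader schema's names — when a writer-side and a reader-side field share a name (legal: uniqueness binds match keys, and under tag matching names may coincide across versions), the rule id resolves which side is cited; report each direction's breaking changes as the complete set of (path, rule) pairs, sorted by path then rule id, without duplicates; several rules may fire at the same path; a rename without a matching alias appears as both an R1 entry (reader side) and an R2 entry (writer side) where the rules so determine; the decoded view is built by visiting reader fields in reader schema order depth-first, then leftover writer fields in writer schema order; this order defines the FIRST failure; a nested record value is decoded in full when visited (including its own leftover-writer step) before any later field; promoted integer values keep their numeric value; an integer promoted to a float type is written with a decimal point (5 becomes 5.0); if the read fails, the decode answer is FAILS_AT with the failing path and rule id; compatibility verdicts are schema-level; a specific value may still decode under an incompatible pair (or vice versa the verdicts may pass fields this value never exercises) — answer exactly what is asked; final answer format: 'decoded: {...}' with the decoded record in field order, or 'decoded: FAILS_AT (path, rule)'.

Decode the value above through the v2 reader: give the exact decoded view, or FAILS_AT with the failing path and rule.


each type pair in Device: writer, then reader
decode walk for Device under reader schema v2:
  meta.verified := false
  writer meta.factor: unmatched, discarded
  avatar := null (not supplied -> null)
  attempts := -7 (no value, default fills)
  writer seq: unmatched, discarded
  => decoded: {"meta": {"verified": false}, "avatar": null, "attempts": -7}
ruling out the remaining Device differences:
  field avatar in record Device: type bytes changed to string -> changes Device's schema-level verdicts only — the decode of this value is the same
  field meta in record Device: optional changed to required -> changes Device's schema-level verdicts only — the decode of this value is the same
  field verified in record Meta: required changed to optional -> changes Device's schema-level verdicts only — the decode of this value is the same

decoded: {"meta": {"verified": false}, "avatar": null, "attempts": -7}


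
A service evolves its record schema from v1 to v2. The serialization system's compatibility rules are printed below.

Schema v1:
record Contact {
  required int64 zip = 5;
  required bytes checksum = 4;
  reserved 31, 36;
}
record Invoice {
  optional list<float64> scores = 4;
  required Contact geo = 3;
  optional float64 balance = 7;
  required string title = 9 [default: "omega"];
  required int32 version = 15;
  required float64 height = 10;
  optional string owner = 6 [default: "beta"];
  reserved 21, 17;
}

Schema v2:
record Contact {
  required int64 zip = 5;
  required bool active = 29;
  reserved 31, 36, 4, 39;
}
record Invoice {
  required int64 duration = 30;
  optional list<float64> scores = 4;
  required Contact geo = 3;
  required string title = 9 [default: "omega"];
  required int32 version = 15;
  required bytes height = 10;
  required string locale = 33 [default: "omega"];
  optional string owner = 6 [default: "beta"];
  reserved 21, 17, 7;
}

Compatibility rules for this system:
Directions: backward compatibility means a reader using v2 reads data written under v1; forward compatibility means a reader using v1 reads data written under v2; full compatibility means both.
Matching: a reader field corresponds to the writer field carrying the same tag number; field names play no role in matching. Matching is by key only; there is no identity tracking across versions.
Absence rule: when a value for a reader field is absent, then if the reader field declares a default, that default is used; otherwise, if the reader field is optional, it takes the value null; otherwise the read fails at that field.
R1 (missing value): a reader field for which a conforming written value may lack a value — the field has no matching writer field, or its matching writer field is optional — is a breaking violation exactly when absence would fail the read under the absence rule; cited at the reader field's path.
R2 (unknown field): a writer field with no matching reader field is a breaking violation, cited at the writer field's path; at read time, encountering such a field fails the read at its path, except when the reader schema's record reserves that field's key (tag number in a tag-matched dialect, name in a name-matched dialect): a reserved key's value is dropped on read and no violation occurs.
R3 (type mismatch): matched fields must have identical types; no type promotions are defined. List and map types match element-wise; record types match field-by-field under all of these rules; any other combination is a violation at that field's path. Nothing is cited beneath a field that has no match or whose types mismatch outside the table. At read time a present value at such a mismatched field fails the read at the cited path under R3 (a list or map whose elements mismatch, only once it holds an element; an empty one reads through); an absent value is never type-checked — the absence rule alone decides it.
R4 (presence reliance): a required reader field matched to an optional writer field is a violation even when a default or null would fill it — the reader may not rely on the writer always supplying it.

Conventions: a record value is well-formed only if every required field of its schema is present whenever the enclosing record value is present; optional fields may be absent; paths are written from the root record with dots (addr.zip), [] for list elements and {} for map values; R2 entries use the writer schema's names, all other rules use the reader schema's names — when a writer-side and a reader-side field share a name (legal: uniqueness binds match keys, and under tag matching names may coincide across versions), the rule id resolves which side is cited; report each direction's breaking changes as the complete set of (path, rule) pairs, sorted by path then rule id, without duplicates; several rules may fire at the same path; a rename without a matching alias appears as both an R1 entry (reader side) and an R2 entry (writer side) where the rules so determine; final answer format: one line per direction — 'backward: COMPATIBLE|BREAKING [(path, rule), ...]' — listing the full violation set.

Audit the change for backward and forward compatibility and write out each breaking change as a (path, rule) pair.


backward: BREAKING [(duration, R1), (geo.active, R1), (height, R3)]; forward: BREAKING [(duration, R2), (geo.active, R2), (geo.checksum, R1), (height, R3), (locale, R2)]

each type pair in Invoice: writer, then reader
backward analysis of Invoice with v2 as reader and v1 as writer:
  duration: no writer match
  scores: paired with writer scores (list<float64> -> list<float64>; writer optional)
  geo: paired with writer geo (Contact -> Contact; writer required)
  title: paired with writer title (string -> string; writer required)
  version: paired with writer version (int32 -> int32; writer required)
  height: paired with writer height (float64 -> bytes; writer required)
  locale: no writer match
  owner: paired with writer owner (string -> string; writer optional)
  writer balance: unknown to reader
  geo.zip: paired with writer geo.zip (int64 -> int64; writer required)
  geo.active: no writer match
  writer geo.checksum: unknown to reader
  breaking: (duration, R1)
  breaking: (geo.active, R1)
  breaking: (height, R3)
  => backward verdict for Invoice: BREAKING, 3 violation(s)
forward analysis of Invoice with v1 as reader and v2 as writer:
  scores: paired with writer scores (list<float64> -> list<float64>; writer optional)
  geo: paired with writer geo (Contact -> Contact; writer required)
  balance: no writer match
  title: paired with writer title (string -> string; writer required)
  version: paired with writer version (int32 -> int32; writer required)
  height: paired with writer height (bytes -> float64; writer required)
  owner: paired with writer owner (string -> string; writer optional)
  writer duration: unknown to reader
  writer locale: unknown to reader
  geo.zip: paired with writer geo.zip (int64 -> int64; writer required)
  geo.checksum: no writer match
  writer geo.active: unknown to reader
  breaking: (duration, R2)
  breaking: (geo.active, R2)
  breaking: (geo.checksum, R1)
  breaking: (height, R3)
  breaking: (locale, R2)
  => forward verdict for Invoice: BREAKING, 5 violation(s)


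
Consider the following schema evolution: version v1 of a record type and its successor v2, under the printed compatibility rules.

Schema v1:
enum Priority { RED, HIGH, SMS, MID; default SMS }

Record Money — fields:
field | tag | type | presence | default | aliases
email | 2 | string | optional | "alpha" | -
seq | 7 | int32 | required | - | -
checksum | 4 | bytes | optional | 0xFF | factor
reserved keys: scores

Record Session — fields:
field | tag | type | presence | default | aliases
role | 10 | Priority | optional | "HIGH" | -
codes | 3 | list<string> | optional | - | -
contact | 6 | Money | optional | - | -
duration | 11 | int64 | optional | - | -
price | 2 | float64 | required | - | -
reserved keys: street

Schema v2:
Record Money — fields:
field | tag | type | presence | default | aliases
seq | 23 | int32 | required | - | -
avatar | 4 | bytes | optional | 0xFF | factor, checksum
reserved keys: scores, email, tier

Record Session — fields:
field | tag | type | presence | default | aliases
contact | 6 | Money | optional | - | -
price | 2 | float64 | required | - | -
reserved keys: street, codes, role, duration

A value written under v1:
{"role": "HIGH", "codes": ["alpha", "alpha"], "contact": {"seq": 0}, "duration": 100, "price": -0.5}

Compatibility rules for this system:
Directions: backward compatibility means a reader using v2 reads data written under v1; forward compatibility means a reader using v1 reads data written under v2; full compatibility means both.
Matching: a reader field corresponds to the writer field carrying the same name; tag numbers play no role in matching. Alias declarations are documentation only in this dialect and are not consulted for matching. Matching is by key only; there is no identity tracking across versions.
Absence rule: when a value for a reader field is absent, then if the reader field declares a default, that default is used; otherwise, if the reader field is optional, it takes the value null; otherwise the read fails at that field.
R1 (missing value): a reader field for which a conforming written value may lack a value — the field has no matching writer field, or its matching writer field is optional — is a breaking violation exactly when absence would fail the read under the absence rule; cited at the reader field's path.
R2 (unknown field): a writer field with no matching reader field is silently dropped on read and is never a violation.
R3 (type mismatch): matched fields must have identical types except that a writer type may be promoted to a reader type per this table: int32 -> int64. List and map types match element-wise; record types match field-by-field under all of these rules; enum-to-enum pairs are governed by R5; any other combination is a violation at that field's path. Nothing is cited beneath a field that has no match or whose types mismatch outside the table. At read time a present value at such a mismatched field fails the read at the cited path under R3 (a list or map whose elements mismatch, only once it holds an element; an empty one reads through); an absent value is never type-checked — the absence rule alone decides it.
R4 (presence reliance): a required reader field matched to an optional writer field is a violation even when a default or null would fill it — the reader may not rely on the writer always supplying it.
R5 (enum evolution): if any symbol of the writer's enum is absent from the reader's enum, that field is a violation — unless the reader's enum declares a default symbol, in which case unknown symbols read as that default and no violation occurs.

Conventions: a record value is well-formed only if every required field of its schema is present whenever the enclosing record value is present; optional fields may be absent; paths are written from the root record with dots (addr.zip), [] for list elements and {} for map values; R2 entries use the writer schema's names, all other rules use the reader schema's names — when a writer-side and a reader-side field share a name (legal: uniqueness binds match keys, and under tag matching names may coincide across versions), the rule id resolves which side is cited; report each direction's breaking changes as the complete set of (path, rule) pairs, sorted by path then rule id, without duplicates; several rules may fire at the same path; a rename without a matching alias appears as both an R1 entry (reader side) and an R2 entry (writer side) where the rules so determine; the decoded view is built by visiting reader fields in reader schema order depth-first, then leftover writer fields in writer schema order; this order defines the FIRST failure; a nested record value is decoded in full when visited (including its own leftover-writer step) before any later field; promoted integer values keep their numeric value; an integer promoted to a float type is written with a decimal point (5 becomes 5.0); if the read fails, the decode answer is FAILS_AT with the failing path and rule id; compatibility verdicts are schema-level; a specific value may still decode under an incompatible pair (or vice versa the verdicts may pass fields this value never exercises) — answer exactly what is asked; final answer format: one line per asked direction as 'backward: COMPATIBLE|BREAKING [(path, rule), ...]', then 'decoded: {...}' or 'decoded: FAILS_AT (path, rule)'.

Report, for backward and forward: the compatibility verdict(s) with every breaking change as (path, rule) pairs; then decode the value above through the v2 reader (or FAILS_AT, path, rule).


the writer's type comes first in each Session pair
backward pass over Session, reader schema v2, writer schema v1:
  writer optional, Money -> Money: reader contact maps from writer contact
  writer required, float64 -> float64: reader price maps from writer price
  role (writer side), unknown to reader
  codes (writer side), unknown to reader
  duration (writer side), unknown to reader
  writer required, int32 -> int32: reader contact.seq maps from writer contact.seq
  contact.avatar: no writer-side match
  contact.email (writer side), unknown to reader
  contact.checksum (writer side), unknown to reader
  => backward verdict for Session: COMPATIBLE, no violations
forward pass over Session, reader schema v1, writer schema v2:
  role: no writer-side match
  codes: no writer-side match
  writer optional, Money -> Money: reader contact maps from writer contact
  duration: no writer-side match
  writer required, float64 -> float64: reader price maps from writer price
  contact.email: no writer-side match
  writer required, int32 -> int32: reader contact.seq maps from writer contact.seq
  contact.checksum: no writer-side match
  contact.avatar (writer side), unknown to reader
  => forward verdict for Session: COMPATIBLE, no violations
decoding the Session value with the v2 reader:
  contact.seq := 0
  contact.avatar := 0xFF (missing; default applied)
  price := -0.5
  writer role: no reader field; dropped
  writer codes: no reader field; dropped
  writer duration: no reader field; dropped
  => decoded: {"contact": {"seq": 0, "avatar": 0xFF}, "price": -0.5}

backward: COMPATIBLE []; forward: COMPATIBLE []; decoded: {"contact": {"seq": 0, "avatar": 0xFF}, "price": -0.5}


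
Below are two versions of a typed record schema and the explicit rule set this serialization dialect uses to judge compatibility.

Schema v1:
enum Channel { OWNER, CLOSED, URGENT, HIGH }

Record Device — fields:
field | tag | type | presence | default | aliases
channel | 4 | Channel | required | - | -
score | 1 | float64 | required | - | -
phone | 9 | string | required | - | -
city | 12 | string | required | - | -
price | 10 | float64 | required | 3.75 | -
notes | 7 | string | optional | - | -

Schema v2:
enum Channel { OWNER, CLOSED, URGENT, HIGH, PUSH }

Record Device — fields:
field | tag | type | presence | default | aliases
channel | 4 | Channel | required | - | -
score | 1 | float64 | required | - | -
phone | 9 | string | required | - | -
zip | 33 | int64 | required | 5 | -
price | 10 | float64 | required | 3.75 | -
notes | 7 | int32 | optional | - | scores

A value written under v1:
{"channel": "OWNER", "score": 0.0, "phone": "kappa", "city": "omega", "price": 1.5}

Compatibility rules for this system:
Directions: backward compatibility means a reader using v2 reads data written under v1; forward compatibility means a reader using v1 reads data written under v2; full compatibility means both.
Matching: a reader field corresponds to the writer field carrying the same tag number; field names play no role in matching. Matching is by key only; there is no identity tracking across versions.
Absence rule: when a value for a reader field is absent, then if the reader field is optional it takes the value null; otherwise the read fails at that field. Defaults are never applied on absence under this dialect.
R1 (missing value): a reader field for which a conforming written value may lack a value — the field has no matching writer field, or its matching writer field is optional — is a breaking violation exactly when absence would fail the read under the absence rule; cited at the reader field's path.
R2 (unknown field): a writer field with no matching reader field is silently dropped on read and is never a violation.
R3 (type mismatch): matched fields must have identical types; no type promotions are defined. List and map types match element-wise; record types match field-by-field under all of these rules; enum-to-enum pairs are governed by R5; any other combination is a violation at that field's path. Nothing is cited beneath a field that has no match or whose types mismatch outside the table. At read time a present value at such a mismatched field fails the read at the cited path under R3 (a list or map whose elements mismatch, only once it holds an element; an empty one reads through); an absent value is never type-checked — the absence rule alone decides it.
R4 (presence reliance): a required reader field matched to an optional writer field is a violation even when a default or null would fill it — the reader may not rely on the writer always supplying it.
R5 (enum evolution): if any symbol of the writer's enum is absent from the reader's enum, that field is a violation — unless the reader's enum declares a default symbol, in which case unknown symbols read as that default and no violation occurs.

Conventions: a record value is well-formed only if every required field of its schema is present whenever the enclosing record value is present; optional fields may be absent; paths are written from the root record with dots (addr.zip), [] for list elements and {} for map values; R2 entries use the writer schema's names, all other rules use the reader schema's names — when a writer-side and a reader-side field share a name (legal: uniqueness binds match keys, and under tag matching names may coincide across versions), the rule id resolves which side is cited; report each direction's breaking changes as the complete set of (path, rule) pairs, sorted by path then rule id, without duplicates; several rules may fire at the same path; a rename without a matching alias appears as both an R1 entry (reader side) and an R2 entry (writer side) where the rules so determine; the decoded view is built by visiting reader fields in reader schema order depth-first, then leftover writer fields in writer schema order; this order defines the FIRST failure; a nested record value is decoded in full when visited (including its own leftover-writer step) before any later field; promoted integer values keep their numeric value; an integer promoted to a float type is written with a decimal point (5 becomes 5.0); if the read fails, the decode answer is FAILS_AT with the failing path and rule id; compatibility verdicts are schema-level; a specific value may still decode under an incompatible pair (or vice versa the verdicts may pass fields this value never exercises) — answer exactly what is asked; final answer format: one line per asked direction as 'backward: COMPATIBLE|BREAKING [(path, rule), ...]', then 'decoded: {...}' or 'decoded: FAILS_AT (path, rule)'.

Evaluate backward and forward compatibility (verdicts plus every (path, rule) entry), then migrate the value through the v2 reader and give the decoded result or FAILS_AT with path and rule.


backward: BREAKING [(notes, R3), (zip, R1)]; forward: BREAKING [(channel, R5), (city, R1), (notes, R3)]; decoded: FAILS_AT (zip, R1)

each type pair in Device: writer, then reader
backward on Device — v2 reading data written by v1:
  Channel -> Channel, writer required: channel aligns to channel
  float64 -> float64, writer required: score aligns to score
  string -> string, writer required: phone aligns to phone
  no writer field matches reader zip
  float64 -> float64, writer required: price aligns to price
  string -> int32, writer optional: notes aligns to notes
  leftover writer field: city
  rule R3 violated at notes
  rule R1 violated at zip
  => 2 violation(s): backward is BREAKING for Device
forward on Device — v1 reading data written by v2:
  Channel -> Channel, writer required: channel aligns to channel
  float64 -> float64, writer required: score aligns to score
  string -> string, writer required: phone aligns to phone
  no writer field matches reader city
  float64 -> float64, writer required: price aligns to price
  int32 -> string, writer optional: notes aligns to notes
  leftover writer field: zip
  rule R5 violated at channel
  rule R1 violated at city
  rule R3 violated at notes
  => 3 violation(s): forward is BREAKING for Device
migrating the Device value to v2:
  channel := "OWNER"
  score := 0.0
  phone := "kappa"
  read fails at zip under R1 (no fill)
  => FAILS_AT (zip, R1)


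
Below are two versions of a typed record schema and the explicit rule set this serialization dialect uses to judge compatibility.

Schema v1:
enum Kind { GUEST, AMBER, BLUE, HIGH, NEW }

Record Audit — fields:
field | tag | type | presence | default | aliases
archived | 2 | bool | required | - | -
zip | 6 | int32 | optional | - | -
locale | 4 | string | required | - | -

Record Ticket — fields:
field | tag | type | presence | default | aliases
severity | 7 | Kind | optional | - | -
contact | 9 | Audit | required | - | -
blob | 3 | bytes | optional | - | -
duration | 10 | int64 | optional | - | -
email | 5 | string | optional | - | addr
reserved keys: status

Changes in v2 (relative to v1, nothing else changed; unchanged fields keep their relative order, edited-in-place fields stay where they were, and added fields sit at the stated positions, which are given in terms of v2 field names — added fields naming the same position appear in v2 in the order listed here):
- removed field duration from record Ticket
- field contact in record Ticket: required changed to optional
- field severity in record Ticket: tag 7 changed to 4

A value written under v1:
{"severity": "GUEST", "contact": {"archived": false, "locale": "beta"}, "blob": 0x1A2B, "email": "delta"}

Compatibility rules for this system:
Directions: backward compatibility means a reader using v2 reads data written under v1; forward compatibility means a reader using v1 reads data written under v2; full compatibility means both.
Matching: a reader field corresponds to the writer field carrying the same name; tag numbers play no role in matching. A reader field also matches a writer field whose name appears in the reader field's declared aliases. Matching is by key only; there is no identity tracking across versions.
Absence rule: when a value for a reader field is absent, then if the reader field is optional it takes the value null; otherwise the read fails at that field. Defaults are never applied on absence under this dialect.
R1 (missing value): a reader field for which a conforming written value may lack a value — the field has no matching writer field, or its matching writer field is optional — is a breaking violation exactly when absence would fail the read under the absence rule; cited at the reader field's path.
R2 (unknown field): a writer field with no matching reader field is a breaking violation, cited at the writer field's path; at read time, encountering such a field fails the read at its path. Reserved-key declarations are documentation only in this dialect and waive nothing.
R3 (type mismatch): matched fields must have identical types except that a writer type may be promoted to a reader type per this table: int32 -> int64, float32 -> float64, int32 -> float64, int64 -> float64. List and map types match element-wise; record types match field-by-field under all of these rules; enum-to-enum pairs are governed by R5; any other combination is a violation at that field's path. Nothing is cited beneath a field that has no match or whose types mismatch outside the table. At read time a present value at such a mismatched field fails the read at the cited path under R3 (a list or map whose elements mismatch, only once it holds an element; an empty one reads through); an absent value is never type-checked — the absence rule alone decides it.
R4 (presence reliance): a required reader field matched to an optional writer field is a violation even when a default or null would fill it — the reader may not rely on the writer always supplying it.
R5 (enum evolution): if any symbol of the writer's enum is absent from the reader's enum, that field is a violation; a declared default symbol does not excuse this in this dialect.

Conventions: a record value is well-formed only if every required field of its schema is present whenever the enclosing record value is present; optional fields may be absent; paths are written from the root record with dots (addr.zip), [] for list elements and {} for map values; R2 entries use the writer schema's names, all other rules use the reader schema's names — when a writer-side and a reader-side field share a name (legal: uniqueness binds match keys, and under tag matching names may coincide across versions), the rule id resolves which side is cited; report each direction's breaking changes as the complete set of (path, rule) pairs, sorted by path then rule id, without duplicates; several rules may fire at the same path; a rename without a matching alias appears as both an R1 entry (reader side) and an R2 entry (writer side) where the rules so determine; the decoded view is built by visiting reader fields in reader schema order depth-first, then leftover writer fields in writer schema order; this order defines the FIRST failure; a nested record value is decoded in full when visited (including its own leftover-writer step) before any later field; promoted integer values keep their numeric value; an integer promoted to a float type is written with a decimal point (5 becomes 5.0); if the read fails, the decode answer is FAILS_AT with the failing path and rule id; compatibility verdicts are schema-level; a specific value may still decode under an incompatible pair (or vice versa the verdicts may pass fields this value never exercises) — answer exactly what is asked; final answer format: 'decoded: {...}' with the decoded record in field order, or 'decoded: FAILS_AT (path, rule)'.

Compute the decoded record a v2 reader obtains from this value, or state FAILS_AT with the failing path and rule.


in Ticket below, arrows point writer -> reader
decoding the Ticket value with the v2 reader:
  severity := "GUEST"
  contact.archived := false
  contact.zip := null (not supplied -> null)
  contact.locale := "beta"
  blob := 0x1A2B
  email := "delta"
  => decoded: {"severity": "GUEST", "contact": {"archived": false, "zip": null, "locale": "beta"}, "blob": 0x1A2B, "email": "delta"}
checking off the Ticket differences that do not matter here:
  field contact in record Ticket: required changed to optional -> schema-level compatibility only; this Ticket value's decode is unchanged
  field severity in record Ticket: tag 7 changed to 4 -> inert under this dialect — no rule fires on Ticket and the result does not move

decoded: {"severity": "GUEST", "contact": {"archived": false, "zip": null, "locale": "beta"}, "blob": 0x1A2B, "email": "delta"}


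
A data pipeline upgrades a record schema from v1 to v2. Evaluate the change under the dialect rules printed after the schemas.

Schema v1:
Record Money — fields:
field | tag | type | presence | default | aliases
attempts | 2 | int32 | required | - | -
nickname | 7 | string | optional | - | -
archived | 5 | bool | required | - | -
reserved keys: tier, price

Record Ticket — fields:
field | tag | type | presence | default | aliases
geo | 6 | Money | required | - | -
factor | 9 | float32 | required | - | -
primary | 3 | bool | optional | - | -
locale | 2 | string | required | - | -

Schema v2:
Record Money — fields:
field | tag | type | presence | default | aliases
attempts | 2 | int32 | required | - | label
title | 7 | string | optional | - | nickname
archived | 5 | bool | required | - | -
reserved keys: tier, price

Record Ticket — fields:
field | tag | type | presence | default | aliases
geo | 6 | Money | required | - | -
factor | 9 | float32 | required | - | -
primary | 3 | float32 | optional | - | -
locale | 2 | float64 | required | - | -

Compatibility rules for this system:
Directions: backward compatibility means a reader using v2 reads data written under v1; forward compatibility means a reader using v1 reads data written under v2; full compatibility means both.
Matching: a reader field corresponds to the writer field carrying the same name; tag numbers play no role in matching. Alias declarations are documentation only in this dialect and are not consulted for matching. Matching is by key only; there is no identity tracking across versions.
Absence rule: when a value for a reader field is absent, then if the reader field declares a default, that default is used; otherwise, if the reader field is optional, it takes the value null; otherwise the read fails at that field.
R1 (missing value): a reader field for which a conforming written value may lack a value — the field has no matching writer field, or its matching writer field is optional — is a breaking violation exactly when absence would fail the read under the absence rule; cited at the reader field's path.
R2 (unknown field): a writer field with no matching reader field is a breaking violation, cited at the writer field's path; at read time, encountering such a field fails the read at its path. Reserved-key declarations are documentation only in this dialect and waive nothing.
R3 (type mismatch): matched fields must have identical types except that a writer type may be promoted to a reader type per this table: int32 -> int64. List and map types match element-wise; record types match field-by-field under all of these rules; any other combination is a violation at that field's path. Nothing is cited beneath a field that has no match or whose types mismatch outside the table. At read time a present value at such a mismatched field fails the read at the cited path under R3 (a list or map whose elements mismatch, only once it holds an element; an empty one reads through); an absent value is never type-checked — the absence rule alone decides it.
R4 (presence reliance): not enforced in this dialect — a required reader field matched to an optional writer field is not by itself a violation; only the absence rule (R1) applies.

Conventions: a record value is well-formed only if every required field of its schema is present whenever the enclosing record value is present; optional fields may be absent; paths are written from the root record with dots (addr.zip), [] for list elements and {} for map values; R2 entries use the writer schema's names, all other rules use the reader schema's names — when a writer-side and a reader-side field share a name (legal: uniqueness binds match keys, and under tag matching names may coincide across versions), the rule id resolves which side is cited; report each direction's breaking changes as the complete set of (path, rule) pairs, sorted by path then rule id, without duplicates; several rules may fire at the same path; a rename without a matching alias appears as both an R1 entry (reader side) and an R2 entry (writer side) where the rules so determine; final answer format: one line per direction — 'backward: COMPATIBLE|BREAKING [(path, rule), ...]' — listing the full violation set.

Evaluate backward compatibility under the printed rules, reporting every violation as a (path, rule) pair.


each type pair in Ticket: writer, then reader
backward analysis of Ticket with v2 as reader and v1 as writer:
  geo <- geo (Money -> Money, writer required)
  factor <- factor (float32 -> float32, writer required)
  primary <- primary (bool -> float32, writer optional)
  locale <- locale (string -> float64, writer required)
  geo.attempts <- geo.attempts (int32 -> int32, writer required)
  no writer field matches reader geo.title
  geo.archived <- geo.archived (bool -> bool, writer required)
  writer field geo.nickname has no reader counterpart
  rule R2 violated at geo.nickname
  rule R3 violated at locale
  rule R3 violated at primary
  => 3 violation(s): backward is BREAKING for Ticket

backward: BREAKING [(geo.nickname, R2), (locale, R3), (primary, R3)]


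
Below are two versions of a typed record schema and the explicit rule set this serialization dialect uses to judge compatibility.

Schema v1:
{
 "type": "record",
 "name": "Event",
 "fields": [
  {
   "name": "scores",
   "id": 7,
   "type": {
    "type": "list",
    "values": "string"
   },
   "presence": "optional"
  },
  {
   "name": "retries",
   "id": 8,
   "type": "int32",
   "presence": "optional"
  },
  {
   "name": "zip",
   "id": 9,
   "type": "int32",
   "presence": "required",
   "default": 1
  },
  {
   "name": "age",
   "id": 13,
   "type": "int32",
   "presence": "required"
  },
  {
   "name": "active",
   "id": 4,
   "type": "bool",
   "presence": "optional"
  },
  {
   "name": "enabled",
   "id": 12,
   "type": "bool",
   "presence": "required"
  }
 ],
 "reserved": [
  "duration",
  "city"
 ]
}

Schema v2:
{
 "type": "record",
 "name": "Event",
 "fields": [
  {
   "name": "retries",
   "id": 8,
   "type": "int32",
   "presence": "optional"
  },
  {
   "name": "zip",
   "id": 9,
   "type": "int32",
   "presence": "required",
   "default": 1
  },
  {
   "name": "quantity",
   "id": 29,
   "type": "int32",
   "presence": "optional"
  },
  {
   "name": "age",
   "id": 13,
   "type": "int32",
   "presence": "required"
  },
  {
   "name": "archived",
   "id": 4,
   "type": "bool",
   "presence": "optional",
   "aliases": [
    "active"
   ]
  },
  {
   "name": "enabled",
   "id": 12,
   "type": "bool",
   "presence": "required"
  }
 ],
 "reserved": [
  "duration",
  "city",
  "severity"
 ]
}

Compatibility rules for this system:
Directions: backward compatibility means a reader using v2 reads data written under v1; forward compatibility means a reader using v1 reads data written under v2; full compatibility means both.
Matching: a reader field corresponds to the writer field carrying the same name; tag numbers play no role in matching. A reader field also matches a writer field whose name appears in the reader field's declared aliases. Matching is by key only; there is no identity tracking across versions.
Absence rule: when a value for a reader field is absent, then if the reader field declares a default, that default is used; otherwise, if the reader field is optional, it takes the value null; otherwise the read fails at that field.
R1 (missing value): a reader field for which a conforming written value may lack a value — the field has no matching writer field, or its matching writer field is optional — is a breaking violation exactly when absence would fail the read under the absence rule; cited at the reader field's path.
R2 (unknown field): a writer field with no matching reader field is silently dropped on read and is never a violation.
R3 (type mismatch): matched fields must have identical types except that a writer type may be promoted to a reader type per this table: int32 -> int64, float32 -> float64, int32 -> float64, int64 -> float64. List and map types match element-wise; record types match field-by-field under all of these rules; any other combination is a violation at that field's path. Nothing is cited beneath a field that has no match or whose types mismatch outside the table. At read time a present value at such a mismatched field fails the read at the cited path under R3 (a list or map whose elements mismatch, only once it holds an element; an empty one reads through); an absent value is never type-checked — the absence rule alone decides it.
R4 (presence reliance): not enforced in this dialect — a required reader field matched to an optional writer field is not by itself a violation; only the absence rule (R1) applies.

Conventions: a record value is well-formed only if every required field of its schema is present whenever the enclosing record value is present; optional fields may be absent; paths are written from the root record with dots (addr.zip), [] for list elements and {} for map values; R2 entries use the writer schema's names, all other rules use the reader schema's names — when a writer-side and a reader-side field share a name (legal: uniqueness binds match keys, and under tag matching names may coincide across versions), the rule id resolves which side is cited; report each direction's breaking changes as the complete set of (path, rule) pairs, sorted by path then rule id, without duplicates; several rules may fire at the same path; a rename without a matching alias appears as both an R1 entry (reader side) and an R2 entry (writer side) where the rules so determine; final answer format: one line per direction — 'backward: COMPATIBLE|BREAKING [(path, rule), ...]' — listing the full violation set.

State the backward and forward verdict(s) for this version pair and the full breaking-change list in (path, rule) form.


the writer's type comes first in each Event pair
backward pass over Event, reader schema v2, writer schema v1:
  int32 -> int32, writer optional: retries aligns to retries
  int32 -> int32, writer required: zip aligns to zip
  quantity: no writer-side match
  int32 -> int32, writer required: age aligns to age
  bool -> bool, writer optional: archived aligns to active
  bool -> bool, writer required: enabled aligns to enabled
  scores (writer side), unknown to reader
  => backward verdict for Event: COMPATIBLE, no violations
forward pass over Event, reader schema v1, writer schema v2:
  scores: no writer-side match
  int32 -> int32, writer optional: retries aligns to retries
  int32 -> int32, writer required: zip aligns to zip
  int32 -> int32, writer required: age aligns to age
  active: no writer-side match
  bool -> bool, writer required: enabled aligns to enabled
  quantity (writer side), unknown to reader
  archived (writer side), unknown to reader
  => forward verdict for Event: COMPATIBLE, no violations

backward: COMPATIBLE []; forward: COMPATIBLE []
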